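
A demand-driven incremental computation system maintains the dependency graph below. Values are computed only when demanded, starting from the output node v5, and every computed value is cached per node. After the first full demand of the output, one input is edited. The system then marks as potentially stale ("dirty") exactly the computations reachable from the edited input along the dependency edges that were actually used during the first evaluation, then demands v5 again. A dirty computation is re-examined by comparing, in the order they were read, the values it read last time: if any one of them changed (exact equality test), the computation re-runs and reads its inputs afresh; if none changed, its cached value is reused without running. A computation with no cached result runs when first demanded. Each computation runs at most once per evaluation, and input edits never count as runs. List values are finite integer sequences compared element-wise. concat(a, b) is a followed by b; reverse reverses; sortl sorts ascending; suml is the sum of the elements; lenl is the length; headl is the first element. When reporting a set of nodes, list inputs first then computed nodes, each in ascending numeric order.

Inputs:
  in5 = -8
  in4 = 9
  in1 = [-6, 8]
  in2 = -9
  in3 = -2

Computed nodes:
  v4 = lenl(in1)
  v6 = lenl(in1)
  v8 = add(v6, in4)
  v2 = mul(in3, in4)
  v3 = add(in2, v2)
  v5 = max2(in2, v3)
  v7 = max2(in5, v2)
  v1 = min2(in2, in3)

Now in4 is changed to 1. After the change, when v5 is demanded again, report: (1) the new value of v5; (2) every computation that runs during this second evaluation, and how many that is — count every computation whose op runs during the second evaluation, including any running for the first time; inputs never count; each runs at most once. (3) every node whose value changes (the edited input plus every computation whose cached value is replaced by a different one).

New value of v5: -9.
Computations that run: v2, v3, v5 — 3 in total.
Values that change: in4, v2, v3.

First evaluation (everything demanded from the output):
  v2 = mul(-2, 9) = -18
  v3 = add(-9, -18) = -27
  v5 = max2(-9, -27) = -9

Propagation after the edit:
  v2: runs — in4 9->1; result -2.
  v3: runs — v2 -18->-2; result -11.
  v5: runs — v3 -27->-11; result -9 (same value as before).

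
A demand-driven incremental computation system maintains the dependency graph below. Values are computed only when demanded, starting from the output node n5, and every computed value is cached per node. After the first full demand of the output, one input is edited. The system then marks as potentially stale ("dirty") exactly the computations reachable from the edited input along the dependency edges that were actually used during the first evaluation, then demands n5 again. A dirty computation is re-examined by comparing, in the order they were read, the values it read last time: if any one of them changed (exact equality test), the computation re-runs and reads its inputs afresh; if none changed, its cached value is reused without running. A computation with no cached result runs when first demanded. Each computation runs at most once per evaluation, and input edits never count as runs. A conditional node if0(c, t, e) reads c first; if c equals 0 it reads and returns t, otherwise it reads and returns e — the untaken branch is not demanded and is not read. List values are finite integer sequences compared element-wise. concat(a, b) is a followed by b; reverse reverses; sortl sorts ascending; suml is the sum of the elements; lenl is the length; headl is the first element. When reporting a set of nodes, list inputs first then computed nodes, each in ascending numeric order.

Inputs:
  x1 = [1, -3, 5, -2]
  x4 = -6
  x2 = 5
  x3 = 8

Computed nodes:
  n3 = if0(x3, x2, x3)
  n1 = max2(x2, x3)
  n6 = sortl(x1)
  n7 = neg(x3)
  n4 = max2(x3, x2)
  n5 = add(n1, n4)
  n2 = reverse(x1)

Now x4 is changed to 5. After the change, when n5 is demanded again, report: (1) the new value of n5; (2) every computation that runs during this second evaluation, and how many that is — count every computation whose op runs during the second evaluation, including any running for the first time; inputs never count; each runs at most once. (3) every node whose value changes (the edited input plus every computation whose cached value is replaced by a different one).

First evaluation (everything demanded from the output):
  n1 = max2(5, 8) = 8
  n4 = max2(8, 5) = 8
  n5 = add(8, 8) = 16

Propagation after the edit:
  x4 feeds no computation that the output demands — nothing is marked dirty and nothing runs.

Key observation: x4 is never demanded by the output, so the edit triggers no recomputation at all.

New value of n5: 16.
Computations that run: none — 0 in total.
Values that change: x4.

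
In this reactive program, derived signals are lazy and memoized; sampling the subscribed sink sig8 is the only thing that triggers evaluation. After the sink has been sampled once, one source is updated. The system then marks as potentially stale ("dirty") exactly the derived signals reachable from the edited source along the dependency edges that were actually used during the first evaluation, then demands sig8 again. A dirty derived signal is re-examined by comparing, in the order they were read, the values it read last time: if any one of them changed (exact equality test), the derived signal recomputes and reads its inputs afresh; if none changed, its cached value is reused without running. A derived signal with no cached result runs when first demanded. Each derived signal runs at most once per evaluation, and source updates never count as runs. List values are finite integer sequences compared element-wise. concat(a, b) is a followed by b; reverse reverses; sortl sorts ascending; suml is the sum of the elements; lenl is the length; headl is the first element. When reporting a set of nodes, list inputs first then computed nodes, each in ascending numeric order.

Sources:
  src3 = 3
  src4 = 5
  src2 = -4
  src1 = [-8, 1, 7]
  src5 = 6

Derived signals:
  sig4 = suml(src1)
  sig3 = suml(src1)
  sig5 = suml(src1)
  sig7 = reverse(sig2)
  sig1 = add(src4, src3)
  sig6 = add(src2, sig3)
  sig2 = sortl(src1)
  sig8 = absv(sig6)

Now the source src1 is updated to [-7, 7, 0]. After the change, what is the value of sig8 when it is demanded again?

First demand of the output computes:
  sig3 = suml([-8, 1, 7]) = 0
  sig6 = add(-4, 0) = -4
  sig8 = absv(-4) = 4

After the edit, cleaning proceeds:
  sig3: a read changed (src1 [-8, 1, 7]->[-7, 7, 0]) — executes, giving 0 — identical to its old value.
  sig6: dirty, but its reads are unchanged (src2 unchanged, sig3 unchanged); cached -4 stands.
  sig8: dirty, but its reads are unchanged (sig6 unchanged); cached 4 stands.

Note the absorption at sig3: it re-runs yet its value is the same, leaving the output's value untouched.

Demanding sig8 again yields 4.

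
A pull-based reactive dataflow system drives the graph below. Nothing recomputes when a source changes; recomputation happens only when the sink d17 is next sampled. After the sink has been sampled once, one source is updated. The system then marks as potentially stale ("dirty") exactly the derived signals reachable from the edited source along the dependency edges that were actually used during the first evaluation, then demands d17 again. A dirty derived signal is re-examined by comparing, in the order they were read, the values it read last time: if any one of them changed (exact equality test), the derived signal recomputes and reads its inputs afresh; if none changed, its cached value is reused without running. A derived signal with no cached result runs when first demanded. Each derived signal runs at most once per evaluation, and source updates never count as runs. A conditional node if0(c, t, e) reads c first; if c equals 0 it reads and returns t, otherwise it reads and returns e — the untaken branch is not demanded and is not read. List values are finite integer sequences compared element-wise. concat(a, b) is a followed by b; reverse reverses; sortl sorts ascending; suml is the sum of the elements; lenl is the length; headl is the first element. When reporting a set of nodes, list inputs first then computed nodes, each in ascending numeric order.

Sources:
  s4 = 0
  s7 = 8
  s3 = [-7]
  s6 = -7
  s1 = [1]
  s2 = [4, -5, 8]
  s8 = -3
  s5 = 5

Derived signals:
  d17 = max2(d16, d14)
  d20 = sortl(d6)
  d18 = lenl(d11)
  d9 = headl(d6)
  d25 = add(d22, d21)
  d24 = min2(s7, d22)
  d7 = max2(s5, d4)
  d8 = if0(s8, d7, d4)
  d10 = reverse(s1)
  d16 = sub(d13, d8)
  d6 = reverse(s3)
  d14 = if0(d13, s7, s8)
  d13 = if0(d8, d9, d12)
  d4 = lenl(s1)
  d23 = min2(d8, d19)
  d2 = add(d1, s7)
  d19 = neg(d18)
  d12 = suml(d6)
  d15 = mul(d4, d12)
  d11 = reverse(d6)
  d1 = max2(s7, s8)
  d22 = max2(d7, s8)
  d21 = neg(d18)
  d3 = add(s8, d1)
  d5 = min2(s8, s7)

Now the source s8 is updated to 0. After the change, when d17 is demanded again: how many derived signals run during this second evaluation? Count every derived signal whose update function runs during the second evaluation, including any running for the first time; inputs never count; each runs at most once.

Derived signals that run: d7, d8, d13, d14, d16, d17 — 6 in total.
Key observation: a condition flipped, so demand reaches new nodes — d7 runs for the first time.

First evaluation (everything demanded from the output):
  d4 = lenl([1]) = 1
  d6 = reverse([-7]) = [-7]
  d8 = if0(s8=-3 -> else branch d4) = 1
  d12 = suml([-7]) = -7
  d13 = if0(d8=1 -> else branch d12) = -7
  d14 = if0(d13=-7 -> else branch s8) = -3
  d16 = sub(-7, 1) = -8
  d17 = max2(-8, -3) = -3

Propagation after the edit:
  d7: demanded for the first time — runs, produces 5.
  d8: runs — s8 -3->0; result 5.
  d13: runs — d8 1->5; result -7 (same value as before).
  d14: runs — s8 -3->0; result 0.
  d16: runs — d8 1->5; result -12.
  d17: runs — d16 -8->-12; d14 -3->0; result 0.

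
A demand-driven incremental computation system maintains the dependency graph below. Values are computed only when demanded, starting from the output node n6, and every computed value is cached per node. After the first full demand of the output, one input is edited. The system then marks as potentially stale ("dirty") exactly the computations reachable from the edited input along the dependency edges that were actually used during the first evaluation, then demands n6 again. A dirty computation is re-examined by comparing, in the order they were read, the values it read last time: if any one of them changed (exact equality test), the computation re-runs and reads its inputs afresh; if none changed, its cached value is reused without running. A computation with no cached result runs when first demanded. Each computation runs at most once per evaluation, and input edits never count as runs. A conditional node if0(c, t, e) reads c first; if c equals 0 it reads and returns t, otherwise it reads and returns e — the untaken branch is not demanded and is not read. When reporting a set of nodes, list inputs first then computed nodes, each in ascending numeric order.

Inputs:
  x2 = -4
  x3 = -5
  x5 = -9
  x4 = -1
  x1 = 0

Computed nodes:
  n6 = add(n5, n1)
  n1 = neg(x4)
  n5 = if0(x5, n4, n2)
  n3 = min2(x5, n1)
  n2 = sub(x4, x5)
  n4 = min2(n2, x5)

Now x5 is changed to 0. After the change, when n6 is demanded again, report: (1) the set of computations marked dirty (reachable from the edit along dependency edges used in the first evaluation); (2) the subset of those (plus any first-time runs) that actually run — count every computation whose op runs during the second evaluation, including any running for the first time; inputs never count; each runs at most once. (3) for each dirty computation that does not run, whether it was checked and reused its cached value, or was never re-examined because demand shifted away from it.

First evaluation (everything demanded from the output):
  n1 = neg(-1) = 1
  n2 = sub(-1, -9) = 8
  n5 = if0(x5=-9 -> else branch n2) = 8
  n6 = add(8, 1) = 9

Propagation after the edit:
  n2: runs — x5 -9->0; result -1.
  n4: demanded for the first time — runs, produces -1.
  n5: runs — x5 -9->0; n2 8->-1; result -1.
  n6: runs — n5 8->-1; result 0.

Key observation: a condition flipped, so demand reaches new nodes — n4 runs for the first time.

Marked dirty: n2, n5, n6.
Computations that run: n2, n4, n5, n6 — 4 in total.
Every dirty computation ran.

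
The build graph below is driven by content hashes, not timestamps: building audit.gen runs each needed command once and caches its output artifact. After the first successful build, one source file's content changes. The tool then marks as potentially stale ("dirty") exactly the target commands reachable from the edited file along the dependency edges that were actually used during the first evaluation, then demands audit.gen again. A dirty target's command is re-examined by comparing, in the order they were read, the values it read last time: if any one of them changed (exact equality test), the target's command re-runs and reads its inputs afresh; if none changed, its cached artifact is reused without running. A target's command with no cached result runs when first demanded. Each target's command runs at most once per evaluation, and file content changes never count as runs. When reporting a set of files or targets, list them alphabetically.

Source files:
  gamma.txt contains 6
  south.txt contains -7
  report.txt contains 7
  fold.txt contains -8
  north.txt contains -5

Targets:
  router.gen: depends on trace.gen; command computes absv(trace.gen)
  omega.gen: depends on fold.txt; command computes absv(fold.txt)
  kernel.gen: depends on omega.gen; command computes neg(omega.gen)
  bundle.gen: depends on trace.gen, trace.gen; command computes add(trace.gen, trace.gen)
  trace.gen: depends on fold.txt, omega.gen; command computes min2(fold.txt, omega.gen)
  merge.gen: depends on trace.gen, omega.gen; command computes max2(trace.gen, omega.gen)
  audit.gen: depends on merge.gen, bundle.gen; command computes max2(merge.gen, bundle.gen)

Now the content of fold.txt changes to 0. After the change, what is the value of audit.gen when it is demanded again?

Initial pass — values computed on the first demand:
  omega.gen = absv(-8) = 8
  trace.gen = min2(-8, 8) = -8
  bundle.gen = add(-8, -8) = -16
  merge.gen = max2(-8, 8) = 8
  audit.gen = max2(8, -16) = 8

Second demand — change propagation:
  omega.gen: re-runs because fold.txt -8->0; new result 0.
  trace.gen: re-runs because fold.txt -8->0; omega.gen 8->0; new result 0.
  bundle.gen: re-runs because trace.gen -8->0; trace.gen -8->0; new result 0.
  merge.gen: re-runs because trace.gen -8->0; omega.gen 8->0; new result 0.
  audit.gen: re-runs because merge.gen 8->0; bundle.gen -16->0; new result 0.

audit.gen now evaluates to 0.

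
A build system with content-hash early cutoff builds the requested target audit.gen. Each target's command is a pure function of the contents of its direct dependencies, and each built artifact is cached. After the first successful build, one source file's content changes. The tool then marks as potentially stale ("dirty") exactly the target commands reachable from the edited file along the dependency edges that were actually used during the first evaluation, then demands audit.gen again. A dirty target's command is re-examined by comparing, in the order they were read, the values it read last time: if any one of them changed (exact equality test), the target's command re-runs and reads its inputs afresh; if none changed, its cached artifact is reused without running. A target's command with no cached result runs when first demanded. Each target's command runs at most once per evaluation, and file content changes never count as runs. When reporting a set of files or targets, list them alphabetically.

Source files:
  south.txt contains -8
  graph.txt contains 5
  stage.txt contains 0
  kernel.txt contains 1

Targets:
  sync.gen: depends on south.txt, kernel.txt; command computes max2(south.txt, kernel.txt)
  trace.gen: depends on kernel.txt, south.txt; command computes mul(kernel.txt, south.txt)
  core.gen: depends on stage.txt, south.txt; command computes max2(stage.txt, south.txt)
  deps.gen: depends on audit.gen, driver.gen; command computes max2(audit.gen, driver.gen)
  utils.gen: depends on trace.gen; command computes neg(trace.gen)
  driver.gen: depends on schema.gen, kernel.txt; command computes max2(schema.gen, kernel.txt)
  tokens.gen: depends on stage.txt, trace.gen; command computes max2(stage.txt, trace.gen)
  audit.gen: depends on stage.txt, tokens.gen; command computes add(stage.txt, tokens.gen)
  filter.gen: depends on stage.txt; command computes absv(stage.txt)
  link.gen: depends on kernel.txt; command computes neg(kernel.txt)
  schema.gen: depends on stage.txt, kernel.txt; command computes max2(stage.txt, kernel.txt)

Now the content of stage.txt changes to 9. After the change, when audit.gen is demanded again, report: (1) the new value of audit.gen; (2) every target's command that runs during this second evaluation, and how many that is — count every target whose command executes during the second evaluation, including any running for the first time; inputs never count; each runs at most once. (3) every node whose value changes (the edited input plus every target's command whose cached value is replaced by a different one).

First evaluation (everything demanded from the output):
  trace.gen = mul(1, -8) = -8
  tokens.gen = max2(0, -8) = 0
  audit.gen = add(0, 0) = 0

Propagation after the edit:
  tokens.gen: runs — stage.txt 0->9; result 9.
  audit.gen: runs — stage.txt 0->9; tokens.gen 0->9; result 18.

New value of audit.gen: 18.
Target commands that run: audit.gen, tokens.gen — 2 in total.
Values that change: audit.gen, stage.txt, tokens.gen.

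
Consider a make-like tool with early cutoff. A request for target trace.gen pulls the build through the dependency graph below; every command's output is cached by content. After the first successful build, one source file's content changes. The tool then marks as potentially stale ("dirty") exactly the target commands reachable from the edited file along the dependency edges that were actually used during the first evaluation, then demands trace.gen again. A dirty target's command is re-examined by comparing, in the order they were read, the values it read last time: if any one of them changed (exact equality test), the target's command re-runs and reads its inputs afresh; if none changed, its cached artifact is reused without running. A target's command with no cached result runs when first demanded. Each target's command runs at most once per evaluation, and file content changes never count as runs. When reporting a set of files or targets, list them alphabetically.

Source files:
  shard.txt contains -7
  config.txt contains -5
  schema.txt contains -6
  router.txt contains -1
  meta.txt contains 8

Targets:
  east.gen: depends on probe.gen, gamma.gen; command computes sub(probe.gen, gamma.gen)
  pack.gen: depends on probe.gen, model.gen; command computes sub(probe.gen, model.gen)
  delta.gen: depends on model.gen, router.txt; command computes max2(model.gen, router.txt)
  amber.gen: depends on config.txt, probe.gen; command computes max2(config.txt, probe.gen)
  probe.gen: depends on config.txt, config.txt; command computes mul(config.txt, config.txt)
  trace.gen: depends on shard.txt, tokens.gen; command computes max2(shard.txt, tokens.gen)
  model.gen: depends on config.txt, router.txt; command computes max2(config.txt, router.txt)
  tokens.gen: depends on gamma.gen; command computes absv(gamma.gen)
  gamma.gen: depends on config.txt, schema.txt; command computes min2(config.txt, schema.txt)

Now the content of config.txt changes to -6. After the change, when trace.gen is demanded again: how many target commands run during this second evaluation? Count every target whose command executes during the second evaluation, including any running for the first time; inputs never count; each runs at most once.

1 target commands run: gamma.gen.
Note the absorption at gamma.gen: it re-runs yet its value is the same, leaving the output's value untouched.

First demand of the output computes:
  gamma.gen = min2(-5, -6) = -6
  tokens.gen = absv(-6) = 6
  trace.gen = max2(-7, 6) = 6

After the edit, cleaning proceeds:
  gamma.gen: a read changed (config.txt -5->-6) — executes, giving -6 — identical to its old value.
  tokens.gen: dirty, but its reads are unchanged (gamma.gen unchanged); cached 6 stands.
  trace.gen: dirty, but its reads are unchanged (shard.txt unchanged, tokens.gen unchanged); cached 6 stands.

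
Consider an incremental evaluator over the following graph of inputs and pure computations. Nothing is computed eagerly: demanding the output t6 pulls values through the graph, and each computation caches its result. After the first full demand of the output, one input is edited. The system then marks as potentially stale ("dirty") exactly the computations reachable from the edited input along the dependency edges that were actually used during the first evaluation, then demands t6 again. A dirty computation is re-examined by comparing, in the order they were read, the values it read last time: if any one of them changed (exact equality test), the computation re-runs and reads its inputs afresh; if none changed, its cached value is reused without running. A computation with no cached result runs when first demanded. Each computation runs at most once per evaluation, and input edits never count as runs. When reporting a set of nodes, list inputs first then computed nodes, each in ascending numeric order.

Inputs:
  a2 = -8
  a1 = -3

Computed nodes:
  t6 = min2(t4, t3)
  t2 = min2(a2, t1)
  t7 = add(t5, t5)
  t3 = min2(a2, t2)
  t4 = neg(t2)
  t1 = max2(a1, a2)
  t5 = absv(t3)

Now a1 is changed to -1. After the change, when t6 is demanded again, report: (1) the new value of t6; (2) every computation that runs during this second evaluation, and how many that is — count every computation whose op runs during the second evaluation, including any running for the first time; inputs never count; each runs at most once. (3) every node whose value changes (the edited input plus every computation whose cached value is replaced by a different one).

t6 now evaluates to -8.
Run set: t1, t2 (2 run).
Changed values: a1, t1.
The important point: t2 recomputes to an identical value, and the output ends up unchanged.

Initial pass — values computed on the first demand:
  t1 = max2(-3, -8) = -3
  t2 = min2(-8, -3) = -8
  t3 = min2(-8, -8) = -8
  t4 = neg(-8) = 8
  t6 = min2(8, -8) = -8

Second demand — change propagation:
  t1: re-runs because a1 -3->-1; new result -1.
  t2: re-runs because t1 -3->-1; new result -8 (unchanged).
  t3: re-examined; everything it read last time is the same (a2 unchanged, t2 unchanged) — cache -8 kept, no run.
  t4: re-examined; everything it read last time is the same (t2 unchanged) — cache 8 kept, no run.
  t6: re-examined; everything it read last time is the same (t4 unchanged, t3 unchanged) — cache -8 kept, no run.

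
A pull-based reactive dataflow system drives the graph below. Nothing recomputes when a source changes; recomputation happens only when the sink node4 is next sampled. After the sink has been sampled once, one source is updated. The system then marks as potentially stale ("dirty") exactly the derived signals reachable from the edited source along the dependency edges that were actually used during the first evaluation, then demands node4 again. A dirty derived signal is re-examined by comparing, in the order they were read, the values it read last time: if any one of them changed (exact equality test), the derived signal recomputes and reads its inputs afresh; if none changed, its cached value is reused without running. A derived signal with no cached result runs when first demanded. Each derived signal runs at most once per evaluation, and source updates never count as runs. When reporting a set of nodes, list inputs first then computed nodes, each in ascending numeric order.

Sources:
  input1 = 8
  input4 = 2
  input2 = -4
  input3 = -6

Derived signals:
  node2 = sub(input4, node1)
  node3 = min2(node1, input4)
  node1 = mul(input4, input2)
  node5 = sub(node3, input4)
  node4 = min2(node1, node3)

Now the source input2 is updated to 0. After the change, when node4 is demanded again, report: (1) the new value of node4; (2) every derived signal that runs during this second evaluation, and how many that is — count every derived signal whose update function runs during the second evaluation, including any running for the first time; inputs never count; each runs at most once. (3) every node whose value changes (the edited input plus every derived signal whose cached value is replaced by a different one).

First evaluation (everything demanded from the output):
  node1 = mul(2, -4) = -8
  node3 = min2(-8, 2) = -8
  node4 = min2(-8, -8) = -8

Propagation after the edit:
  node1: runs — input2 -4->0; result 0.
  node3: runs — node1 -8->0; result 0.
  node4: runs — node1 -8->0; node3 -8->0; result 0.

New value of node4: 0.
Derived signals that run: node1, node3, node4 — 3 in total.
Values that change: input2, node1, node3, node4.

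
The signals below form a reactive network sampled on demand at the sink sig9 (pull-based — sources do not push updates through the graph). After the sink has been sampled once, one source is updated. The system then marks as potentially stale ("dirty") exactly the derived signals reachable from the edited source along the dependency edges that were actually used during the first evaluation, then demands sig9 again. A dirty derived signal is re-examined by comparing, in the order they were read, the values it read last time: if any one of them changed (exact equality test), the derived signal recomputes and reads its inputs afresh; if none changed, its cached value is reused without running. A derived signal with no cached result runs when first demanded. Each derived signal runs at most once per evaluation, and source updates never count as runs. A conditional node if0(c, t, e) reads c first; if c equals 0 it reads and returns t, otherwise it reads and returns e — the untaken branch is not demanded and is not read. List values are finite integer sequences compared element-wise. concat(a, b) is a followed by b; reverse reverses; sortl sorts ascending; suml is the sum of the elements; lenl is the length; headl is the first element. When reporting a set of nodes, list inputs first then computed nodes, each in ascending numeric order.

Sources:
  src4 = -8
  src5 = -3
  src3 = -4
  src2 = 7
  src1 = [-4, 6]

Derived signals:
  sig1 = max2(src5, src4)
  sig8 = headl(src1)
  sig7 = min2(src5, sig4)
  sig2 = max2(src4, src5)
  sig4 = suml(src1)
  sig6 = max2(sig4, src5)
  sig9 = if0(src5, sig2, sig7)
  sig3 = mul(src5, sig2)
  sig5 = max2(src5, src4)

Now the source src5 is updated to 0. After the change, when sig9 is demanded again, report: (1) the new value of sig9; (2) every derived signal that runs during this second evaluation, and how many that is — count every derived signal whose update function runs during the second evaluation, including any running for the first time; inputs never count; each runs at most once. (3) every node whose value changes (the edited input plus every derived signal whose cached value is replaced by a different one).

sig9 now evaluates to 0.
Run set: sig2, sig9 (2 run).
Changed values: src5, sig9.
The important point: the flipped condition redirects demand; sig7 is left stale, never re-checked.

Initial pass — values computed on the first demand:
  sig4 = suml([-4, 6]) = 2
  sig7 = min2(-3, 2) = -3
  sig9 = if0(src5=-3 -> else branch sig7) = -3

Second demand — change propagation:
  sig2: newly demanded (no cache) — executes and yields 0.
  sig7: dirty yet unreached — the second evaluation never asks for it.
  sig9: re-runs because src5 -3->0; new result 0.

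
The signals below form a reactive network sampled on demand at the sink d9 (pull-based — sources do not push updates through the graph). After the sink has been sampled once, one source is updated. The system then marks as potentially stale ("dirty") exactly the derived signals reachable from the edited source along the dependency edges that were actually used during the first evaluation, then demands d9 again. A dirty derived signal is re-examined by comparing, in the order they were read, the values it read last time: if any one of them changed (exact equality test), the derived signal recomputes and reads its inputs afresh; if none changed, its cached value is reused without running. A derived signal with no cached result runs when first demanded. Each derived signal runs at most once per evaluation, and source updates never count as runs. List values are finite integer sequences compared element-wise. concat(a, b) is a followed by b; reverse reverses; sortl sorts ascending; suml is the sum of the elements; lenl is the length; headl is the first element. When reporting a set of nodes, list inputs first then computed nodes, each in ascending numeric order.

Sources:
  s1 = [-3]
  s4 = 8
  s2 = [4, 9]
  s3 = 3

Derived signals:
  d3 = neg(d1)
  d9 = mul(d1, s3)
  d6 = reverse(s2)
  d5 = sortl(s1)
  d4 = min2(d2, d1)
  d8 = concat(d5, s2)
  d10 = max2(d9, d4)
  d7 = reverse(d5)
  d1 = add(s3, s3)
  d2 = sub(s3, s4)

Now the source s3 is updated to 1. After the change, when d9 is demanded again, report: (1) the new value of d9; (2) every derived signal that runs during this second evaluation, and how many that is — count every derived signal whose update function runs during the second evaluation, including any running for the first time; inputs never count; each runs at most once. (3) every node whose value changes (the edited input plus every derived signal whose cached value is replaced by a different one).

d9 now evaluates to 2.
Run set: d1, d9 (2 run).
Changed values: s3, d1, d9.

Initial pass — values computed on the first demand:
  d1 = add(3, 3) = 6
  d9 = mul(6, 3) = 18

Second demand — change propagation:
  d1: re-runs because s3 3->1; s3 3->1; new result 2.
  d9: re-runs because d1 6->2; s3 3->1; new result 2.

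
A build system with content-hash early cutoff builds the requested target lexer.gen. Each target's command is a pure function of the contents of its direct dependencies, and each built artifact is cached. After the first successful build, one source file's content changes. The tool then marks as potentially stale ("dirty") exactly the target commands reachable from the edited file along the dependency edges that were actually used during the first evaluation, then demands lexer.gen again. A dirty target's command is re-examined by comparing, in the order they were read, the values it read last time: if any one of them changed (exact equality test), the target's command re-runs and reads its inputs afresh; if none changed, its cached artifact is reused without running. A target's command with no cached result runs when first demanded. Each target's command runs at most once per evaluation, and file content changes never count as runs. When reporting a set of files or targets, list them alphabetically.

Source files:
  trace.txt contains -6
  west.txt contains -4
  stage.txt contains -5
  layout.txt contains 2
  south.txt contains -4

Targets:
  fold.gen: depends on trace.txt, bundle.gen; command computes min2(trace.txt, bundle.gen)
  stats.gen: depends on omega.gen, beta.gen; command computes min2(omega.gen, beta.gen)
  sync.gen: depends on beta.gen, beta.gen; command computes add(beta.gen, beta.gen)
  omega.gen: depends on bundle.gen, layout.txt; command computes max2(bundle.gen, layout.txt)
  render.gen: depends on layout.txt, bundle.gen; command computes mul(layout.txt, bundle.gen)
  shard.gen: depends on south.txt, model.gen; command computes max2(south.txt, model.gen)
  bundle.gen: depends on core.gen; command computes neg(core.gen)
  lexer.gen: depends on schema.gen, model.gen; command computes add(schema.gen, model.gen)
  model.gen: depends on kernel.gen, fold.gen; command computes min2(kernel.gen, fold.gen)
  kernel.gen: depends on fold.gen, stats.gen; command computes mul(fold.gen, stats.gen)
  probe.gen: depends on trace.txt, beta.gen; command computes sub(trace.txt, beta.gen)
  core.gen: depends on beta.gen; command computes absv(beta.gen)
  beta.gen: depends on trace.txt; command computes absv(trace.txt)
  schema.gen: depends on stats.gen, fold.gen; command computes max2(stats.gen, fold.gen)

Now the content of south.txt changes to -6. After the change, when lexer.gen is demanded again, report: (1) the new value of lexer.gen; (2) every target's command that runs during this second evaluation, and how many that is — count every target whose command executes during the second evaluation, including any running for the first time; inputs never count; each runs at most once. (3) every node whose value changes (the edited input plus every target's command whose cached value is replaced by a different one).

New value of lexer.gen: -10.
Target commands that run: none — 0 in total.
Values that change: south.txt.
Key observation: south.txt is never demanded by the output, so the edit triggers no recomputation at all.

First evaluation (everything demanded from the output):
  beta.gen = absv(-6) = 6
  core.gen = absv(6) = 6
  bundle.gen = neg(6) = -6
  fold.gen = min2(-6, -6) = -6
  omega.gen = max2(-6, 2) = 2
  stats.gen = min2(2, 6) = 2
  kernel.gen = mul(-6, 2) = -12
  model.gen = min2(-12, -6) = -12
  schema.gen = max2(2, -6) = 2
  lexer.gen = add(2, -12) = -10

Propagation after the edit:
  south.txt feeds no computation that the output demands — nothing is marked dirty and nothing runs.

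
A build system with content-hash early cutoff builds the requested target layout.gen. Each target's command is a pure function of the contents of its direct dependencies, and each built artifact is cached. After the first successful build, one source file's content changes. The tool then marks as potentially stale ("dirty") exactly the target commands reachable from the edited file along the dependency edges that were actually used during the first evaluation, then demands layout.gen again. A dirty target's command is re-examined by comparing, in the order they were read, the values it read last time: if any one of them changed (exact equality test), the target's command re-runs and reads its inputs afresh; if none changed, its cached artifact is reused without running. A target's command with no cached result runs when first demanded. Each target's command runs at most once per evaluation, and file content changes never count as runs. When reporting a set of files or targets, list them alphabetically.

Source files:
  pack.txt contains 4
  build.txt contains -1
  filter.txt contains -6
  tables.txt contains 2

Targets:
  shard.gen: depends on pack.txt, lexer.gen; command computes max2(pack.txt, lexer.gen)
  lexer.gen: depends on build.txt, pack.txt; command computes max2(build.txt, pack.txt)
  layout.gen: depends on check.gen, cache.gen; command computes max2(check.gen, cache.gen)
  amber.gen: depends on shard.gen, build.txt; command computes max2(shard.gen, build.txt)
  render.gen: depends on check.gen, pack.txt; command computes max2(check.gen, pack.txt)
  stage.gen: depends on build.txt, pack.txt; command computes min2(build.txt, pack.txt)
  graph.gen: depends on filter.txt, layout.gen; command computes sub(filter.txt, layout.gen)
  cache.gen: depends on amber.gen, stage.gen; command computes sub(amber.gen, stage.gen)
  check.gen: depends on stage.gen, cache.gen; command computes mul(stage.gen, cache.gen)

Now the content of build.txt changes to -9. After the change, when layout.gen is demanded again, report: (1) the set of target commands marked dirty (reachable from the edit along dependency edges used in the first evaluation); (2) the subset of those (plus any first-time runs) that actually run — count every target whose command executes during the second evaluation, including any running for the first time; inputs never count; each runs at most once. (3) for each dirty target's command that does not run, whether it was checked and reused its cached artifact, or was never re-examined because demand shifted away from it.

First evaluation (everything demanded from the output):
  lexer.gen = max2(-1, 4) = 4
  shard.gen = max2(4, 4) = 4
  amber.gen = max2(4, -1) = 4
  stage.gen = min2(-1, 4) = -1
  cache.gen = sub(4, -1) = 5
  check.gen = mul(-1, 5) = -5
  layout.gen = max2(-5, 5) = 5

Propagation after the edit:
  lexer.gen: runs — build.txt -1->-9; result 4 (same value as before).
  shard.gen: checked — values it read are unchanged (pack.txt unchanged, lexer.gen unchanged); reused cached 4 without running.
  amber.gen: runs — build.txt -1->-9; result 4 (same value as before).
  stage.gen: runs — build.txt -1->-9; result -9.
  cache.gen: runs — stage.gen -1->-9; result 13.
  check.gen: runs — stage.gen -1->-9; cache.gen 5->13; result -117.
  layout.gen: runs — check.gen -5->-117; cache.gen 5->13; result 13.

Key observation: the cutoff stops propagation at shard.gen — its inputs' values are unchanged, so it reuses its cache.

Marked dirty: amber.gen, cache.gen, check.gen, layout.gen, lexer.gen, shard.gen, stage.gen.
Target commands that run: amber.gen, cache.gen, check.gen, layout.gen, lexer.gen, stage.gen — 6 in total.
Checked but reused from cache: shard.gen.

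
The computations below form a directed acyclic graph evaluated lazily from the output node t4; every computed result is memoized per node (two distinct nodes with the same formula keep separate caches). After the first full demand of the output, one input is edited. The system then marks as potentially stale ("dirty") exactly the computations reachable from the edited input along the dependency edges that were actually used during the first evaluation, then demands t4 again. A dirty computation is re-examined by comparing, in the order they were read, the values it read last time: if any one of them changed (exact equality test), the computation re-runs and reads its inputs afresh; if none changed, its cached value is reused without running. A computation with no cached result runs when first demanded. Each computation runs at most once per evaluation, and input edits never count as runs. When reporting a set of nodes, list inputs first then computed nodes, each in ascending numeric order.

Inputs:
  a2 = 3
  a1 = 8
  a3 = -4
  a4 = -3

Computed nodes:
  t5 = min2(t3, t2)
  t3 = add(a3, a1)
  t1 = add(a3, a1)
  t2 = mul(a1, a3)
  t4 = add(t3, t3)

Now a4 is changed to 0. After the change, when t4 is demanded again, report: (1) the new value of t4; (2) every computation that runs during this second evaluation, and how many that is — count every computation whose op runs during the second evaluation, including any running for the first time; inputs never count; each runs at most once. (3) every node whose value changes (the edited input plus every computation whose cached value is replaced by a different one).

Demanding t4 again yields 8.
0 computations run: none.
The nodes whose values change: a4.
Note the shortcut — nothing in the graph depends on a4 at all, so no recomputation happens.

First demand of the output computes:
  t3 = add(-4, 8) = 4
  t4 = add(4, 4) = 8

After the edit, cleaning proceeds:
  no node depends on a4 at all; the second demand re-runs nothing.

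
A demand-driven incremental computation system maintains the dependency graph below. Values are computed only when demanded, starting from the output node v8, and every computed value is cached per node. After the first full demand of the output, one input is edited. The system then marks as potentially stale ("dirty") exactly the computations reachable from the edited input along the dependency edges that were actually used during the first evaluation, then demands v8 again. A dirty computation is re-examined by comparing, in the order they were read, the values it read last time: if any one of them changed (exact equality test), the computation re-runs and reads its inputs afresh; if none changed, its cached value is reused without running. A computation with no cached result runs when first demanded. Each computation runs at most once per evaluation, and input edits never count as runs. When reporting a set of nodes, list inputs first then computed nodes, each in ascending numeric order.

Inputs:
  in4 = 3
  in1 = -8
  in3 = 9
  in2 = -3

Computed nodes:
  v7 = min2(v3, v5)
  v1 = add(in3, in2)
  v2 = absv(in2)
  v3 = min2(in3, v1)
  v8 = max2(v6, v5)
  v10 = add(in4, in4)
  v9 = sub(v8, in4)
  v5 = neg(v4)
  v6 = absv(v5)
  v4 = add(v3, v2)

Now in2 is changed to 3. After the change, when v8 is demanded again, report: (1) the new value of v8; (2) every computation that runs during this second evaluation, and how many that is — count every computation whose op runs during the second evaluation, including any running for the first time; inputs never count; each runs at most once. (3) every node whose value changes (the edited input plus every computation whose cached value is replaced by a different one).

New value of v8: 12.
Computations that run: v1, v2, v3, v4, v5, v6, v8 — 7 in total.
Values that change: in2, v1, v3, v4, v5, v6, v8.

First evaluation (everything demanded from the output):
  v1 = add(9, -3) = 6
  v2 = absv(-3) = 3
  v3 = min2(9, 6) = 6
  v4 = add(6, 3) = 9
  v5 = neg(9) = -9
  v6 = absv(-9) = 9
  v8 = max2(9, -9) = 9

Propagation after the edit:
  v1: runs — in2 -3->3; result 12.
  v2: runs — in2 -3->3; result 3 (same value as before).
  v3: runs — v1 6->12; result 9.
  v4: runs — v3 6->9; result 12.
  v5: runs — v4 9->12; result -12.
  v6: runs — v5 -9->-12; result 12.
  v8: runs — v6 9->12; v5 -9->-12; result 12.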